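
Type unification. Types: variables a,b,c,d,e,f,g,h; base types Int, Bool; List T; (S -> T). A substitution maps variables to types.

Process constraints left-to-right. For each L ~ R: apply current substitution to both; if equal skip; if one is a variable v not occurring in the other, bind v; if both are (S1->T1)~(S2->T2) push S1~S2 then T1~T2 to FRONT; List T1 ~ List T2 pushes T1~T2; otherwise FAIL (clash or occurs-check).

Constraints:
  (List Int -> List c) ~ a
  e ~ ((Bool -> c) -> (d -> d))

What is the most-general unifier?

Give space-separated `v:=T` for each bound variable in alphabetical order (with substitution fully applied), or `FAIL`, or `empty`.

step 1: unify (List Int -> List c) ~ a  [subst: {-} | 1 pending]
  bind a := (List Int -> List c)
step 2: unify e ~ ((Bool -> c) -> (d -> d))  [subst: {a:=(List Int -> List c)} | 0 pending]
  bind e := ((Bool -> c) -> (d -> d))

Answer: a:=(List Int -> List c) e:=((Bool -> c) -> (d -> d))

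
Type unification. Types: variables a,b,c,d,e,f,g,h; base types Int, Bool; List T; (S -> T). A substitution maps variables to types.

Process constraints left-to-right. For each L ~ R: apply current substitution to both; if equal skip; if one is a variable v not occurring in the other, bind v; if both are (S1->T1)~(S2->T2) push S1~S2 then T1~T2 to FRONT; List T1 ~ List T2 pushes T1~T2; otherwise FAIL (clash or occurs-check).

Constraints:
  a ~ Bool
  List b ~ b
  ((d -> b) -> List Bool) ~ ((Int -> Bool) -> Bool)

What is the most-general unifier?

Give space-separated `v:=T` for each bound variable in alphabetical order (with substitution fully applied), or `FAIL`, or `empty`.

Answer: FAIL

Derivation:
step 1: unify a ~ Bool  [subst: {-} | 2 pending]
  bind a := Bool
step 2: unify List b ~ b  [subst: {a:=Bool} | 1 pending]
  occurs-check fail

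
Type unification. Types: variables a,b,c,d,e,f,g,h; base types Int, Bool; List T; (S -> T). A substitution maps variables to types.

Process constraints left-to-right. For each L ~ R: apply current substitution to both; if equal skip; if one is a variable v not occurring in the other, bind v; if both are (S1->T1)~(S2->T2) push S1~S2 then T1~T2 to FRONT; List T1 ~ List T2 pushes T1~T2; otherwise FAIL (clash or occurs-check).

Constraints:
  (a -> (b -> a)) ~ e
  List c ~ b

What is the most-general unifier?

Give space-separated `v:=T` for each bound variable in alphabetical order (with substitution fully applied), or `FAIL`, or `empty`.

step 1: unify (a -> (b -> a)) ~ e  [subst: {-} | 1 pending]
  bind e := (a -> (b -> a))
step 2: unify List c ~ b  [subst: {e:=(a -> (b -> a))} | 0 pending]
  bind b := List c

Answer: b:=List c e:=(a -> (List c -> a))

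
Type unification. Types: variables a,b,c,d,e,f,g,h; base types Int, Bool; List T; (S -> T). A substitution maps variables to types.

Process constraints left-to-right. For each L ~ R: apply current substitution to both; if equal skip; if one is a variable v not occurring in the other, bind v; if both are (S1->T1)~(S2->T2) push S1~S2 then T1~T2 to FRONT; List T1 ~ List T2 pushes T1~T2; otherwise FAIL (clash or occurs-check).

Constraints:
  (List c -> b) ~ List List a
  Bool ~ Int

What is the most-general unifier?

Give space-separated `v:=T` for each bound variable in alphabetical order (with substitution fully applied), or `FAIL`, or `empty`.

Answer: FAIL

Derivation:
step 1: unify (List c -> b) ~ List List a  [subst: {-} | 1 pending]
  clash: (List c -> b) vs List List a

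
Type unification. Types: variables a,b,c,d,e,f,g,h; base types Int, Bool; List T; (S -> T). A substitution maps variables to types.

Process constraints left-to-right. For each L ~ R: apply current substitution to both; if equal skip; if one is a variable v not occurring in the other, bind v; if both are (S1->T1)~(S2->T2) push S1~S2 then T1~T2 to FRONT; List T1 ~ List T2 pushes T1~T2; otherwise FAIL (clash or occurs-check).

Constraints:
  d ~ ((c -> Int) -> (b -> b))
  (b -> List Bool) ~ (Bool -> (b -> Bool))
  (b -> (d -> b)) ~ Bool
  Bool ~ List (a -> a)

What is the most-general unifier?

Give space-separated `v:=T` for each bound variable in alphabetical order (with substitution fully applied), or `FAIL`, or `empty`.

step 1: unify d ~ ((c -> Int) -> (b -> b))  [subst: {-} | 3 pending]
  bind d := ((c -> Int) -> (b -> b))
step 2: unify (b -> List Bool) ~ (Bool -> (b -> Bool))  [subst: {d:=((c -> Int) -> (b -> b))} | 2 pending]
  -> decompose arrow: push b~Bool, List Bool~(b -> Bool)
step 3: unify b ~ Bool  [subst: {d:=((c -> Int) -> (b -> b))} | 3 pending]
  bind b := Bool
step 4: unify List Bool ~ (Bool -> Bool)  [subst: {d:=((c -> Int) -> (b -> b)), b:=Bool} | 2 pending]
  clash: List Bool vs (Bool -> Bool)

Answer: FAIL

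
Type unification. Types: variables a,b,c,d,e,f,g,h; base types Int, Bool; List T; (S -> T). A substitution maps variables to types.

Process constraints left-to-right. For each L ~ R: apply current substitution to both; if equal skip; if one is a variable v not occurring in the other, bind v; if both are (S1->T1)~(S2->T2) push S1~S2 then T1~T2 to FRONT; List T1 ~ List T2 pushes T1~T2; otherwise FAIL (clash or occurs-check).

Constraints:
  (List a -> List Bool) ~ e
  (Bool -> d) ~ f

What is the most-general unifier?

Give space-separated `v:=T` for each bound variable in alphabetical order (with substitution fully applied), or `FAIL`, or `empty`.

step 1: unify (List a -> List Bool) ~ e  [subst: {-} | 1 pending]
  bind e := (List a -> List Bool)
step 2: unify (Bool -> d) ~ f  [subst: {e:=(List a -> List Bool)} | 0 pending]
  bind f := (Bool -> d)

Answer: e:=(List a -> List Bool) f:=(Bool -> d)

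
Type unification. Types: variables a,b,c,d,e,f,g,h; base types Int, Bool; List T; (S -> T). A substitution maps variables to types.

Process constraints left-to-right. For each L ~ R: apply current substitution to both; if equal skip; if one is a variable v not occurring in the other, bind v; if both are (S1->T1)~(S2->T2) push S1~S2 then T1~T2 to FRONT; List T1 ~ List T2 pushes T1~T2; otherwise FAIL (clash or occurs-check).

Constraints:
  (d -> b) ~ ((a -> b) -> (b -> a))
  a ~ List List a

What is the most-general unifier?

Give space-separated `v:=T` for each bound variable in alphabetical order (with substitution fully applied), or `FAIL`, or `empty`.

Answer: FAIL

Derivation:
step 1: unify (d -> b) ~ ((a -> b) -> (b -> a))  [subst: {-} | 1 pending]
  -> decompose arrow: push d~(a -> b), b~(b -> a)
step 2: unify d ~ (a -> b)  [subst: {-} | 2 pending]
  bind d := (a -> b)
step 3: unify b ~ (b -> a)  [subst: {d:=(a -> b)} | 1 pending]
  occurs-check fail: b in (b -> a)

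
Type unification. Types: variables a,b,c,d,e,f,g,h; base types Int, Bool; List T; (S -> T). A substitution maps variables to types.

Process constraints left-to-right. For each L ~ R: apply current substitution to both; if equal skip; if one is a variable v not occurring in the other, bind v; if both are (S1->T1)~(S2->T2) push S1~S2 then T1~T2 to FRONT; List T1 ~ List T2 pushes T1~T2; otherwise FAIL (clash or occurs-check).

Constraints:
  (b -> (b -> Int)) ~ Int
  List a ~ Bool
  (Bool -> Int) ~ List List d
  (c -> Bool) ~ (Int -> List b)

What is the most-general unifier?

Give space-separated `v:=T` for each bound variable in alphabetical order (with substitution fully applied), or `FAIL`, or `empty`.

Answer: FAIL

Derivation:
step 1: unify (b -> (b -> Int)) ~ Int  [subst: {-} | 3 pending]
  clash: (b -> (b -> Int)) vs Int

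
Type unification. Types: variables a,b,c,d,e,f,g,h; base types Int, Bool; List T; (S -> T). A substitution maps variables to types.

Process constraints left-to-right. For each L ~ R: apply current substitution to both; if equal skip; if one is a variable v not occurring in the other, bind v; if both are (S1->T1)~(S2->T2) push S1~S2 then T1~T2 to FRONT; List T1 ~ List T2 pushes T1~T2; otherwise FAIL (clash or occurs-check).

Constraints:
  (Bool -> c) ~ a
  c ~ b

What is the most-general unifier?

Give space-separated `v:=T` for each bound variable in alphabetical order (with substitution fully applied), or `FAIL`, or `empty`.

Answer: a:=(Bool -> b) c:=b

Derivation:
step 1: unify (Bool -> c) ~ a  [subst: {-} | 1 pending]
  bind a := (Bool -> c)
step 2: unify c ~ b  [subst: {a:=(Bool -> c)} | 0 pending]
  bind c := b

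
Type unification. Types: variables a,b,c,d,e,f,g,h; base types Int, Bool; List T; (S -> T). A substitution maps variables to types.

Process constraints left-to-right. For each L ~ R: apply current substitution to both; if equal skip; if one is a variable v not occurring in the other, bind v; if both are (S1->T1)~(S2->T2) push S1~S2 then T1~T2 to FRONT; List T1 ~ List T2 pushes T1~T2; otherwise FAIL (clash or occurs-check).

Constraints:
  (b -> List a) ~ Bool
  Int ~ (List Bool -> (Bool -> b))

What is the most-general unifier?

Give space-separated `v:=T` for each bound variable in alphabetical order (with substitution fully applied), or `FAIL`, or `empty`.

step 1: unify (b -> List a) ~ Bool  [subst: {-} | 1 pending]
  clash: (b -> List a) vs Bool

Answer: FAIL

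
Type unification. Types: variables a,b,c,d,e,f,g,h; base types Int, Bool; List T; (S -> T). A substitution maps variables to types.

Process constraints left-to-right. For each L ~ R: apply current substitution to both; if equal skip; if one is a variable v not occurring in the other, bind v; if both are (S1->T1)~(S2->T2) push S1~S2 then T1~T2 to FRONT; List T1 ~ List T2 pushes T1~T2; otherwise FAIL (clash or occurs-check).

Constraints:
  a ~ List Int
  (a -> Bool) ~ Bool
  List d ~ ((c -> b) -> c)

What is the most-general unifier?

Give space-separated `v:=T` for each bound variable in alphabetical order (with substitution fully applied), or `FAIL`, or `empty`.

step 1: unify a ~ List Int  [subst: {-} | 2 pending]
  bind a := List Int
step 2: unify (List Int -> Bool) ~ Bool  [subst: {a:=List Int} | 1 pending]
  clash: (List Int -> Bool) vs Bool

Answer: FAIL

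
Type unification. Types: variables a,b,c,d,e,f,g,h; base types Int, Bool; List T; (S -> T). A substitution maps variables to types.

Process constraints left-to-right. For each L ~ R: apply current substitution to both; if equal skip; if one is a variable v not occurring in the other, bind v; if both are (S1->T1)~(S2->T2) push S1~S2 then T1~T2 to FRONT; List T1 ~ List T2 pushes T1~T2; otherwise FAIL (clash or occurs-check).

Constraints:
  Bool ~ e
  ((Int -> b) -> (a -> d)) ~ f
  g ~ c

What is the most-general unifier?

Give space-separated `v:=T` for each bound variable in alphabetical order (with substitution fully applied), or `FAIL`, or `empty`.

Answer: e:=Bool f:=((Int -> b) -> (a -> d)) g:=c

Derivation:
step 1: unify Bool ~ e  [subst: {-} | 2 pending]
  bind e := Bool
step 2: unify ((Int -> b) -> (a -> d)) ~ f  [subst: {e:=Bool} | 1 pending]
  bind f := ((Int -> b) -> (a -> d))
step 3: unify g ~ c  [subst: {e:=Bool, f:=((Int -> b) -> (a -> d))} | 0 pending]
  bind g := c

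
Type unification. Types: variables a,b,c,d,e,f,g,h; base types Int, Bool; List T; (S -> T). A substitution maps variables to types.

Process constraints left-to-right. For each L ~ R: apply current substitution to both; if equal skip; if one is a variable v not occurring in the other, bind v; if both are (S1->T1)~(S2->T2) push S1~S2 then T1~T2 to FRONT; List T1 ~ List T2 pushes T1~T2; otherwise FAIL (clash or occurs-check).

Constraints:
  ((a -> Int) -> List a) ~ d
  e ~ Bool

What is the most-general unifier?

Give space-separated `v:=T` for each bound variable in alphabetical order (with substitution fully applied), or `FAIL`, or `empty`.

Answer: d:=((a -> Int) -> List a) e:=Bool

Derivation:
step 1: unify ((a -> Int) -> List a) ~ d  [subst: {-} | 1 pending]
  bind d := ((a -> Int) -> List a)
step 2: unify e ~ Bool  [subst: {d:=((a -> Int) -> List a)} | 0 pending]
  bind e := Bool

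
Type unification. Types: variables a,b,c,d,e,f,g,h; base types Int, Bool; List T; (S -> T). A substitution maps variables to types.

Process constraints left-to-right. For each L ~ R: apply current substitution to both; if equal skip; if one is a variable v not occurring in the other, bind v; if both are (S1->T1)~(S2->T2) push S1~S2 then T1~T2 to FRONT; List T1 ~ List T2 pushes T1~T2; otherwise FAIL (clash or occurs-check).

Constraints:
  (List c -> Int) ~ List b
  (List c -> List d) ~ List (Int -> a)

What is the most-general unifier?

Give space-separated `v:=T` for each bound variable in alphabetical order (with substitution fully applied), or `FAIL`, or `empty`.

step 1: unify (List c -> Int) ~ List b  [subst: {-} | 1 pending]
  clash: (List c -> Int) vs List b

Answer: FAIL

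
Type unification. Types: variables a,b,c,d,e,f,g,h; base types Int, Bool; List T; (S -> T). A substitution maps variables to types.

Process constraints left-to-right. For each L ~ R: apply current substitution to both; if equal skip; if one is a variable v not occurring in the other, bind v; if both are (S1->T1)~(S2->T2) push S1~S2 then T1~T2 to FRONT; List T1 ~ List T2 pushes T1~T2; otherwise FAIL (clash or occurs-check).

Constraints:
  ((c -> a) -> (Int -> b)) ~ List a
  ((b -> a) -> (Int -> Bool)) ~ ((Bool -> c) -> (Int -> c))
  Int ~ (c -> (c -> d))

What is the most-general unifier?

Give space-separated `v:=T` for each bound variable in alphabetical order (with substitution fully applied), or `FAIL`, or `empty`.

step 1: unify ((c -> a) -> (Int -> b)) ~ List a  [subst: {-} | 2 pending]
  clash: ((c -> a) -> (Int -> b)) vs List a

Answer: FAIL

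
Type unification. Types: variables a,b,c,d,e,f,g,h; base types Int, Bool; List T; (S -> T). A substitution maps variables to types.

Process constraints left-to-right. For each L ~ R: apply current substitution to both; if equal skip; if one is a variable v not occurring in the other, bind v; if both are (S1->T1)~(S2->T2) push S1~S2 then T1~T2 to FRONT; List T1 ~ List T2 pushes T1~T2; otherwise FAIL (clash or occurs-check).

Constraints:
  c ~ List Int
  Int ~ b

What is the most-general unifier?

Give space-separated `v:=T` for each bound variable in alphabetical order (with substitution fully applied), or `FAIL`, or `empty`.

step 1: unify c ~ List Int  [subst: {-} | 1 pending]
  bind c := List Int
step 2: unify Int ~ b  [subst: {c:=List Int} | 0 pending]
  bind b := Int

Answer: b:=Int c:=List Int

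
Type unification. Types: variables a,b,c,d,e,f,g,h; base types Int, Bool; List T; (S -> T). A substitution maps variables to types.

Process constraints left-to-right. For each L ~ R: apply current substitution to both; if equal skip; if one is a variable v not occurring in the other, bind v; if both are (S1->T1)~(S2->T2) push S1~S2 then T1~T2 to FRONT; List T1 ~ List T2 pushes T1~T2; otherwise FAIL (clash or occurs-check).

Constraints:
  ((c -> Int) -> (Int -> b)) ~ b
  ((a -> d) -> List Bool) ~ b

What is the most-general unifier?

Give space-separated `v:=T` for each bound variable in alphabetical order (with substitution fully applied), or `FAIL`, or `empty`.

step 1: unify ((c -> Int) -> (Int -> b)) ~ b  [subst: {-} | 1 pending]
  occurs-check fail

Answer: FAIL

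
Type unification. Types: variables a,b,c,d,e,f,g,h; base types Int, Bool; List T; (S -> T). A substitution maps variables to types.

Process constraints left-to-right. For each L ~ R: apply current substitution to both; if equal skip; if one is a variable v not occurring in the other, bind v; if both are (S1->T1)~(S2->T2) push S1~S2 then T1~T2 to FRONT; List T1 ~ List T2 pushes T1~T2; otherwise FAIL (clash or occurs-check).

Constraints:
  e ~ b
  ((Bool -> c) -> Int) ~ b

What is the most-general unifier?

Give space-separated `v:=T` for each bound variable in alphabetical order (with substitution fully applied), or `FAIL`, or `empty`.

step 1: unify e ~ b  [subst: {-} | 1 pending]
  bind e := b
step 2: unify ((Bool -> c) -> Int) ~ b  [subst: {e:=b} | 0 pending]
  bind b := ((Bool -> c) -> Int)

Answer: b:=((Bool -> c) -> Int) e:=((Bool -> c) -> Int)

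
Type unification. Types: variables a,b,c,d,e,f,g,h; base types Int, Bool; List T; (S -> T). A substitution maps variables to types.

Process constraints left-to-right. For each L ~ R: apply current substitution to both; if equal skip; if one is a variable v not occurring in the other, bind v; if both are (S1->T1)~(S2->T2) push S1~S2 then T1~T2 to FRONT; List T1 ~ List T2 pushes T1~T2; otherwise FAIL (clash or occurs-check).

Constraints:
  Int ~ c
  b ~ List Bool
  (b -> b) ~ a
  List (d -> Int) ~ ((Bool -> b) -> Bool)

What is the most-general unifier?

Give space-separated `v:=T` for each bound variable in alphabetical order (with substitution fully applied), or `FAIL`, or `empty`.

step 1: unify Int ~ c  [subst: {-} | 3 pending]
  bind c := Int
step 2: unify b ~ List Bool  [subst: {c:=Int} | 2 pending]
  bind b := List Bool
step 3: unify (List Bool -> List Bool) ~ a  [subst: {c:=Int, b:=List Bool} | 1 pending]
  bind a := (List Bool -> List Bool)
step 4: unify List (d -> Int) ~ ((Bool -> List Bool) -> Bool)  [subst: {c:=Int, b:=List Bool, a:=(List Bool -> List Bool)} | 0 pending]
  clash: List (d -> Int) vs ((Bool -> List Bool) -> Bool)

Answer: FAIL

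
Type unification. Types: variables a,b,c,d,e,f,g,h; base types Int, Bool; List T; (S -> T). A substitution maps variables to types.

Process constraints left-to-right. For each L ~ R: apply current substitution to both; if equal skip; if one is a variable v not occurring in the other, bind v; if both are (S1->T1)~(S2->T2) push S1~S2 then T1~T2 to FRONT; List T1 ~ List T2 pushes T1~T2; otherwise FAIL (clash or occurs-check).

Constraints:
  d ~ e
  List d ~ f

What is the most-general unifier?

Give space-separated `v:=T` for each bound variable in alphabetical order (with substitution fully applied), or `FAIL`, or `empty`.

Answer: d:=e f:=List e

Derivation:
step 1: unify d ~ e  [subst: {-} | 1 pending]
  bind d := e
step 2: unify List e ~ f  [subst: {d:=e} | 0 pending]
  bind f := List e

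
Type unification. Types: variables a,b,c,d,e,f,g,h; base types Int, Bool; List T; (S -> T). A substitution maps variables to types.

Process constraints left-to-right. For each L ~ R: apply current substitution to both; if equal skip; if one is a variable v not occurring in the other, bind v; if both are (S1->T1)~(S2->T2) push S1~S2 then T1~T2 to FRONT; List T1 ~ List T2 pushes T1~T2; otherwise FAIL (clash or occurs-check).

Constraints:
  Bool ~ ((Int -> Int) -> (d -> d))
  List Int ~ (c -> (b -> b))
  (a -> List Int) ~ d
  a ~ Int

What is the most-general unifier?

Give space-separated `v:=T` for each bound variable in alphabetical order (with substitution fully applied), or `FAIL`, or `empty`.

step 1: unify Bool ~ ((Int -> Int) -> (d -> d))  [subst: {-} | 3 pending]
  clash: Bool vs ((Int -> Int) -> (d -> d))

Answer: FAIL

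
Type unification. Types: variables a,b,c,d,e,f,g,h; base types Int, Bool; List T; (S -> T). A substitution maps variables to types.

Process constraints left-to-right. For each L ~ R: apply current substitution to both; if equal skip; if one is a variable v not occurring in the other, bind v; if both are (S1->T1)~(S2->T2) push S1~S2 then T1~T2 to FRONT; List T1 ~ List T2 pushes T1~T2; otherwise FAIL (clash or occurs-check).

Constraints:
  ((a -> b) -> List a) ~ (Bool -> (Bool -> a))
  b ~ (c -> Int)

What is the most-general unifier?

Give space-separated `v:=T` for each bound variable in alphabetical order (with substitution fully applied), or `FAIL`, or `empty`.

Answer: FAIL

Derivation:
step 1: unify ((a -> b) -> List a) ~ (Bool -> (Bool -> a))  [subst: {-} | 1 pending]
  -> decompose arrow: push (a -> b)~Bool, List a~(Bool -> a)
step 2: unify (a -> b) ~ Bool  [subst: {-} | 2 pending]
  clash: (a -> b) vs Bool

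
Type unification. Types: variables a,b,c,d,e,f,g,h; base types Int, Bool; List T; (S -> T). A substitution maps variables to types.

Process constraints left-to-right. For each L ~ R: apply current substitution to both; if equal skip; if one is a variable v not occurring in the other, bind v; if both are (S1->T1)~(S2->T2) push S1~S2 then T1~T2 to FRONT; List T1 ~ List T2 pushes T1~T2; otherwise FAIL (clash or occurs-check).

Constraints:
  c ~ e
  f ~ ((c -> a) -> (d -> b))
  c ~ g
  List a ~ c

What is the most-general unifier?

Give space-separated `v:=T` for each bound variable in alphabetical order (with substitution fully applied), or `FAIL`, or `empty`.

Answer: c:=List a e:=List a f:=((List a -> a) -> (d -> b)) g:=List a

Derivation:
step 1: unify c ~ e  [subst: {-} | 3 pending]
  bind c := e
step 2: unify f ~ ((e -> a) -> (d -> b))  [subst: {c:=e} | 2 pending]
  bind f := ((e -> a) -> (d -> b))
step 3: unify e ~ g  [subst: {c:=e, f:=((e -> a) -> (d -> b))} | 1 pending]
  bind e := g
step 4: unify List a ~ g  [subst: {c:=e, f:=((e -> a) -> (d -> b)), e:=g} | 0 pending]
  bind g := List a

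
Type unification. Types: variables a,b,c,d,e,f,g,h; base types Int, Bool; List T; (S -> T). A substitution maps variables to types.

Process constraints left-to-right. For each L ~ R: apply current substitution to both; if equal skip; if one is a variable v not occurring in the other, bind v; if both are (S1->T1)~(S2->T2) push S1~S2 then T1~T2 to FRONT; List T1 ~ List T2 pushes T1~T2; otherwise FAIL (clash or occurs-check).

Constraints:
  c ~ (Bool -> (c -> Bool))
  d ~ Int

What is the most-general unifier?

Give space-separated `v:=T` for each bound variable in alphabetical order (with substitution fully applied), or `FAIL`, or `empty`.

Answer: FAIL

Derivation:
step 1: unify c ~ (Bool -> (c -> Bool))  [subst: {-} | 1 pending]
  occurs-check fail: c in (Bool -> (c -> Bool))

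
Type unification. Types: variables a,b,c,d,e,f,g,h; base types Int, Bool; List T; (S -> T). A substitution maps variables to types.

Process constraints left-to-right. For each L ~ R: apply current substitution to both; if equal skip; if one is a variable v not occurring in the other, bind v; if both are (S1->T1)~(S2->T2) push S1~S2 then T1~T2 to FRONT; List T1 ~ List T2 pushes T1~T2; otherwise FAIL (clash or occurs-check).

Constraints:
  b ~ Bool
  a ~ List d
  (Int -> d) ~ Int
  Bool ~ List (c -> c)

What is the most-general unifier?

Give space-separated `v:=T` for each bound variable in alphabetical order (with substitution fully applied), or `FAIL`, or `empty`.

Answer: FAIL

Derivation:
step 1: unify b ~ Bool  [subst: {-} | 3 pending]
  bind b := Bool
step 2: unify a ~ List d  [subst: {b:=Bool} | 2 pending]
  bind a := List d
step 3: unify (Int -> d) ~ Int  [subst: {b:=Bool, a:=List d} | 1 pending]
  clash: (Int -> d) vs Int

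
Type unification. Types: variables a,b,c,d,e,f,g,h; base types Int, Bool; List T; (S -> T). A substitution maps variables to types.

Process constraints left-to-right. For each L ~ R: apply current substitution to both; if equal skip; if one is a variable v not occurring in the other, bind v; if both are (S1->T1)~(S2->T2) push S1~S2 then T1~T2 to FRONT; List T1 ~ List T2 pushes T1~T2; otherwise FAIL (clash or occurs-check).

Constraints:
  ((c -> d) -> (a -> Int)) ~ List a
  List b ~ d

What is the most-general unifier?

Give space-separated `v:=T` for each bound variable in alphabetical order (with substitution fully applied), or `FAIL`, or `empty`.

step 1: unify ((c -> d) -> (a -> Int)) ~ List a  [subst: {-} | 1 pending]
  clash: ((c -> d) -> (a -> Int)) vs List a

Answer: FAIL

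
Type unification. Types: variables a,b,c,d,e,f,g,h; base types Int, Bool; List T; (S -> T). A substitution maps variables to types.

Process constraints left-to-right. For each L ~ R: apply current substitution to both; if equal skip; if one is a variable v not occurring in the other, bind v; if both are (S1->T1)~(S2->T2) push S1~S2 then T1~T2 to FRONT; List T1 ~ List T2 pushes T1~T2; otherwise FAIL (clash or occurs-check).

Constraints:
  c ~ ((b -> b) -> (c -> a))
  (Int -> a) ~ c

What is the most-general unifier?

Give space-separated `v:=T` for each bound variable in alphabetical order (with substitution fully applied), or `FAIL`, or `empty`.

step 1: unify c ~ ((b -> b) -> (c -> a))  [subst: {-} | 1 pending]
  occurs-check fail: c in ((b -> b) -> (c -> a))

Answer: FAIL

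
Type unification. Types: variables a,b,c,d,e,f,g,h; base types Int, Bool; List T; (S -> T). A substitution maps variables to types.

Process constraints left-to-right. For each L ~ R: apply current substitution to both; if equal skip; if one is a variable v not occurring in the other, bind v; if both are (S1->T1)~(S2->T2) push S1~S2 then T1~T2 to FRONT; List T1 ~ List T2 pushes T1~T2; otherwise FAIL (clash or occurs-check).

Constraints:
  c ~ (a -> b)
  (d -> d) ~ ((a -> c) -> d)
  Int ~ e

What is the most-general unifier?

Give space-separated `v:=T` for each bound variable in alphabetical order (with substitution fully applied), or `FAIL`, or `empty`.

step 1: unify c ~ (a -> b)  [subst: {-} | 2 pending]
  bind c := (a -> b)
step 2: unify (d -> d) ~ ((a -> (a -> b)) -> d)  [subst: {c:=(a -> b)} | 1 pending]
  -> decompose arrow: push d~(a -> (a -> b)), d~d
step 3: unify d ~ (a -> (a -> b))  [subst: {c:=(a -> b)} | 2 pending]
  bind d := (a -> (a -> b))
step 4: unify (a -> (a -> b)) ~ (a -> (a -> b))  [subst: {c:=(a -> b), d:=(a -> (a -> b))} | 1 pending]
  -> identical, skip
step 5: unify Int ~ e  [subst: {c:=(a -> b), d:=(a -> (a -> b))} | 0 pending]
  bind e := Int

Answer: c:=(a -> b) d:=(a -> (a -> b)) e:=Int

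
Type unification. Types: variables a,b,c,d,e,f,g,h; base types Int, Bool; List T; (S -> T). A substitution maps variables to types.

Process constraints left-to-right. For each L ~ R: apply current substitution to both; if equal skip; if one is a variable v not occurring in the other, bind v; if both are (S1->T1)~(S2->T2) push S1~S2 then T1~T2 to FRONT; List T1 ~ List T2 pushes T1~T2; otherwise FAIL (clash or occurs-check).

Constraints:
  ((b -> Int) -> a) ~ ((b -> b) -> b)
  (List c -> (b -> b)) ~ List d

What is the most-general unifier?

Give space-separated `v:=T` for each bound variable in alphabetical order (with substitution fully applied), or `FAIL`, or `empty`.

Answer: FAIL

Derivation:
step 1: unify ((b -> Int) -> a) ~ ((b -> b) -> b)  [subst: {-} | 1 pending]
  -> decompose arrow: push (b -> Int)~(b -> b), a~b
step 2: unify (b -> Int) ~ (b -> b)  [subst: {-} | 2 pending]
  -> decompose arrow: push b~b, Int~b
step 3: unify b ~ b  [subst: {-} | 3 pending]
  -> identical, skip
step 4: unify Int ~ b  [subst: {-} | 2 pending]
  bind b := Int
step 5: unify a ~ Int  [subst: {b:=Int} | 1 pending]
  bind a := Int
step 6: unify (List c -> (Int -> Int)) ~ List d  [subst: {b:=Int, a:=Int} | 0 pending]
  clash: (List c -> (Int -> Int)) vs List d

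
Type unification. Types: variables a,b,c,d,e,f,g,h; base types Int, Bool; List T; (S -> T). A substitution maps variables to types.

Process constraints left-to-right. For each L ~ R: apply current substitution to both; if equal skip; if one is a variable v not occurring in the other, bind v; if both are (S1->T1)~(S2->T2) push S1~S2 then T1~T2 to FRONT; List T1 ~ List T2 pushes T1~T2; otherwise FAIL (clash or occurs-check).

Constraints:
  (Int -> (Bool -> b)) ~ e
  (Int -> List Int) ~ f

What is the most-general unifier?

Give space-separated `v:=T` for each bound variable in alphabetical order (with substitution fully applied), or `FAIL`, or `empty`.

Answer: e:=(Int -> (Bool -> b)) f:=(Int -> List Int)

Derivation:
step 1: unify (Int -> (Bool -> b)) ~ e  [subst: {-} | 1 pending]
  bind e := (Int -> (Bool -> b))
step 2: unify (Int -> List Int) ~ f  [subst: {e:=(Int -> (Bool -> b))} | 0 pending]
  bind f := (Int -> List Int)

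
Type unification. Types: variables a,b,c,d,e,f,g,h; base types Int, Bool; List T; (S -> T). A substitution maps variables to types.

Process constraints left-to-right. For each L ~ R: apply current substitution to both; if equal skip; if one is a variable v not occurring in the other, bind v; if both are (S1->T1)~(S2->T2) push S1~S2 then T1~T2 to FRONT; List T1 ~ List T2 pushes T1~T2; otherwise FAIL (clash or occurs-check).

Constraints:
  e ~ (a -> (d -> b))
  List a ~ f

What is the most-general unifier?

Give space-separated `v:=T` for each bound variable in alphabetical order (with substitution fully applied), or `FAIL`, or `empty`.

Answer: e:=(a -> (d -> b)) f:=List a

Derivation:
step 1: unify e ~ (a -> (d -> b))  [subst: {-} | 1 pending]
  bind e := (a -> (d -> b))
step 2: unify List a ~ f  [subst: {e:=(a -> (d -> b))} | 0 pending]
  bind f := List a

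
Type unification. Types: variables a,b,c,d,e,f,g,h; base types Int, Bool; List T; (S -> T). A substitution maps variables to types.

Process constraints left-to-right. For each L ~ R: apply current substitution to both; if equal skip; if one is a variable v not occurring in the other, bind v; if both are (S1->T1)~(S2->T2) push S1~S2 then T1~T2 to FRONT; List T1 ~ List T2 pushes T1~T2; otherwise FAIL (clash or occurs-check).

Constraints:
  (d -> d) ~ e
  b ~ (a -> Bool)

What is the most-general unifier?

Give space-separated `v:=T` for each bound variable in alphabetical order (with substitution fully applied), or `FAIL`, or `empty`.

step 1: unify (d -> d) ~ e  [subst: {-} | 1 pending]
  bind e := (d -> d)
step 2: unify b ~ (a -> Bool)  [subst: {e:=(d -> d)} | 0 pending]
  bind b := (a -> Bool)

Answer: b:=(a -> Bool) e:=(d -> d)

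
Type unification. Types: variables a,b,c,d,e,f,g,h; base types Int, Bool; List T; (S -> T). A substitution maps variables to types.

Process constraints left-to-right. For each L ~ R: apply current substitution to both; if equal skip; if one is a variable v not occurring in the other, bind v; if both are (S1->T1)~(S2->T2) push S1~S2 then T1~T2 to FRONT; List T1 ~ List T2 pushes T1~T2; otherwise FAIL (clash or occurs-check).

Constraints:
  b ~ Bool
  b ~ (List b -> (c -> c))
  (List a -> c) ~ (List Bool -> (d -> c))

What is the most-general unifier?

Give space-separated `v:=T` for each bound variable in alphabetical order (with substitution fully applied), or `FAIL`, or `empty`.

Answer: FAIL

Derivation:
step 1: unify b ~ Bool  [subst: {-} | 2 pending]
  bind b := Bool
step 2: unify Bool ~ (List Bool -> (c -> c))  [subst: {b:=Bool} | 1 pending]
  clash: Bool vs (List Bool -> (c -> c))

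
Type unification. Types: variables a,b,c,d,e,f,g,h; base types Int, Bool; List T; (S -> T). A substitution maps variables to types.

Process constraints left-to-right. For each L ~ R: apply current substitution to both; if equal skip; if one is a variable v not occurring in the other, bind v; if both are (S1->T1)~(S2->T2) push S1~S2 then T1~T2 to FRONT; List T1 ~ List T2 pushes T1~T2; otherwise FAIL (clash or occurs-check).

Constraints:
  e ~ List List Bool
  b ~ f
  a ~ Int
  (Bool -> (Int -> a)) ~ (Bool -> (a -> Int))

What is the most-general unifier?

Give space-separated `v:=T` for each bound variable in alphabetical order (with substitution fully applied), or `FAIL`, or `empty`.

step 1: unify e ~ List List Bool  [subst: {-} | 3 pending]
  bind e := List List Bool
step 2: unify b ~ f  [subst: {e:=List List Bool} | 2 pending]
  bind b := f
step 3: unify a ~ Int  [subst: {e:=List List Bool, b:=f} | 1 pending]
  bind a := Int
step 4: unify (Bool -> (Int -> Int)) ~ (Bool -> (Int -> Int))  [subst: {e:=List List Bool, b:=f, a:=Int} | 0 pending]
  -> identical, skip

Answer: a:=Int b:=f e:=List List Bool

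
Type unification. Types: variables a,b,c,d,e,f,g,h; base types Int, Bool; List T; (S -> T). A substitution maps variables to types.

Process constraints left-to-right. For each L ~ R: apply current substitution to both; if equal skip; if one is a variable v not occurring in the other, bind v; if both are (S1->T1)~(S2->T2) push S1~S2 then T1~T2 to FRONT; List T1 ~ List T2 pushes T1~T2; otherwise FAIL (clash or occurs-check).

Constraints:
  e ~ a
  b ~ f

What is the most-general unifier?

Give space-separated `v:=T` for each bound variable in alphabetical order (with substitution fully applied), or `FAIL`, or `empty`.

Answer: b:=f e:=a

Derivation:
step 1: unify e ~ a  [subst: {-} | 1 pending]
  bind e := a
step 2: unify b ~ f  [subst: {e:=a} | 0 pending]
  bind b := f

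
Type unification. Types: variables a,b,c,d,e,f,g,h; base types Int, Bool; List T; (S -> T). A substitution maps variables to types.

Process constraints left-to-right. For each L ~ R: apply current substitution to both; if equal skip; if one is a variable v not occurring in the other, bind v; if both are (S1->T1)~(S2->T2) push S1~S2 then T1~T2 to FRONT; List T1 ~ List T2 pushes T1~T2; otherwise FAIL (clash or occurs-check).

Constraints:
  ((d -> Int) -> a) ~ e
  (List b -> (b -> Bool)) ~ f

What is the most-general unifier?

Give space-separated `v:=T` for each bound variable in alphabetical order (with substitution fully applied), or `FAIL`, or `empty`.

step 1: unify ((d -> Int) -> a) ~ e  [subst: {-} | 1 pending]
  bind e := ((d -> Int) -> a)
step 2: unify (List b -> (b -> Bool)) ~ f  [subst: {e:=((d -> Int) -> a)} | 0 pending]
  bind f := (List b -> (b -> Bool))

Answer: e:=((d -> Int) -> a) f:=(List b -> (b -> Bool))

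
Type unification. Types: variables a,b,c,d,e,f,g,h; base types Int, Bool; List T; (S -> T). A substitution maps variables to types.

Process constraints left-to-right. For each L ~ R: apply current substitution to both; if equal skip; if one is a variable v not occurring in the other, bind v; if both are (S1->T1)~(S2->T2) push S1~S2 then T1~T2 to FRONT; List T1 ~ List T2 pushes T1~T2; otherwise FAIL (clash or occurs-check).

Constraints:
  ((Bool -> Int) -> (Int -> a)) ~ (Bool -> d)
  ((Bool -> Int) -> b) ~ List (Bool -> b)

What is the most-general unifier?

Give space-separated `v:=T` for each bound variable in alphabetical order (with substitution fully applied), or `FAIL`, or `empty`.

step 1: unify ((Bool -> Int) -> (Int -> a)) ~ (Bool -> d)  [subst: {-} | 1 pending]
  -> decompose arrow: push (Bool -> Int)~Bool, (Int -> a)~d
step 2: unify (Bool -> Int) ~ Bool  [subst: {-} | 2 pending]
  clash: (Bool -> Int) vs Bool

Answer: FAIL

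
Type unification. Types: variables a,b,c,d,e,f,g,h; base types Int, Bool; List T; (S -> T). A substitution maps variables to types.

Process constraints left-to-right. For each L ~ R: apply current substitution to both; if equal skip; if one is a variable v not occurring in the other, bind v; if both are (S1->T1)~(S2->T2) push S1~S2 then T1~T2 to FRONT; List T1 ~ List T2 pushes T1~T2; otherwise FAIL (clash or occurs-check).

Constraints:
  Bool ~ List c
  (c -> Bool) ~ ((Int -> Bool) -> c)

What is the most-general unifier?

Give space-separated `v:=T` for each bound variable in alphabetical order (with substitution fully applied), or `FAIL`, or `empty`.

step 1: unify Bool ~ List c  [subst: {-} | 1 pending]
  clash: Bool vs List c

Answer: FAIL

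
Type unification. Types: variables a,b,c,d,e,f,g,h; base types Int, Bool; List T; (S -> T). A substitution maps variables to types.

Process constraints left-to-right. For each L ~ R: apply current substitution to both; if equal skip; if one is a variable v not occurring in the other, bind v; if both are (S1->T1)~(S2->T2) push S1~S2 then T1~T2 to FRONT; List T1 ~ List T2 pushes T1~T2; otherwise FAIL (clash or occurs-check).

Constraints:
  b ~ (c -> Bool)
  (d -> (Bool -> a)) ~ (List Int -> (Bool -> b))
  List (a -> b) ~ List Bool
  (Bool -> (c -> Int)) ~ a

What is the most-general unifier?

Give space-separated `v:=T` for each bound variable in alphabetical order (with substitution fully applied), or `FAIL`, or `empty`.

step 1: unify b ~ (c -> Bool)  [subst: {-} | 3 pending]
  bind b := (c -> Bool)
step 2: unify (d -> (Bool -> a)) ~ (List Int -> (Bool -> (c -> Bool)))  [subst: {b:=(c -> Bool)} | 2 pending]
  -> decompose arrow: push d~List Int, (Bool -> a)~(Bool -> (c -> Bool))
step 3: unify d ~ List Int  [subst: {b:=(c -> Bool)} | 3 pending]
  bind d := List Int
step 4: unify (Bool -> a) ~ (Bool -> (c -> Bool))  [subst: {b:=(c -> Bool), d:=List Int} | 2 pending]
  -> decompose arrow: push Bool~Bool, a~(c -> Bool)
step 5: unify Bool ~ Bool  [subst: {b:=(c -> Bool), d:=List Int} | 3 pending]
  -> identical, skip
step 6: unify a ~ (c -> Bool)  [subst: {b:=(c -> Bool), d:=List Int} | 2 pending]
  bind a := (c -> Bool)
step 7: unify List ((c -> Bool) -> (c -> Bool)) ~ List Bool  [subst: {b:=(c -> Bool), d:=List Int, a:=(c -> Bool)} | 1 pending]
  -> decompose List: push ((c -> Bool) -> (c -> Bool))~Bool
step 8: unify ((c -> Bool) -> (c -> Bool)) ~ Bool  [subst: {b:=(c -> Bool), d:=List Int, a:=(c -> Bool)} | 1 pending]
  clash: ((c -> Bool) -> (c -> Bool)) vs Bool

Answer: FAIL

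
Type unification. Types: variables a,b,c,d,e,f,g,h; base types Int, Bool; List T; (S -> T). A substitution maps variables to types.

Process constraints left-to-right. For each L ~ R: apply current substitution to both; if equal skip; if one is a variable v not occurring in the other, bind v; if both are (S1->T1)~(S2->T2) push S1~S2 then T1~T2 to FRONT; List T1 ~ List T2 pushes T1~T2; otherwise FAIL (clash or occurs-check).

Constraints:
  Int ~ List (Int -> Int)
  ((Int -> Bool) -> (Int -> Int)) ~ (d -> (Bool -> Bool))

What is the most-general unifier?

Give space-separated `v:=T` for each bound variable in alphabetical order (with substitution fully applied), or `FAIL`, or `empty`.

step 1: unify Int ~ List (Int -> Int)  [subst: {-} | 1 pending]
  clash: Int vs List (Int -> Int)

Answer: FAIL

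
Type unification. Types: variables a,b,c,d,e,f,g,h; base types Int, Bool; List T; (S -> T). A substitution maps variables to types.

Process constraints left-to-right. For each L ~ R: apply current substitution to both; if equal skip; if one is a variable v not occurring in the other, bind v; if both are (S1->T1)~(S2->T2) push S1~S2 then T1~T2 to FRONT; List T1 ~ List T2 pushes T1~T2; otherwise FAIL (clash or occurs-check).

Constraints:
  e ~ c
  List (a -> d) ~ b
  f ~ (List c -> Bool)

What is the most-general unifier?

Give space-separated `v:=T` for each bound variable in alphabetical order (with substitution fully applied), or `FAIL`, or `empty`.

step 1: unify e ~ c  [subst: {-} | 2 pending]
  bind e := c
step 2: unify List (a -> d) ~ b  [subst: {e:=c} | 1 pending]
  bind b := List (a -> d)
step 3: unify f ~ (List c -> Bool)  [subst: {e:=c, b:=List (a -> d)} | 0 pending]
  bind f := (List c -> Bool)

Answer: b:=List (a -> d) e:=c f:=(List c -> Bool)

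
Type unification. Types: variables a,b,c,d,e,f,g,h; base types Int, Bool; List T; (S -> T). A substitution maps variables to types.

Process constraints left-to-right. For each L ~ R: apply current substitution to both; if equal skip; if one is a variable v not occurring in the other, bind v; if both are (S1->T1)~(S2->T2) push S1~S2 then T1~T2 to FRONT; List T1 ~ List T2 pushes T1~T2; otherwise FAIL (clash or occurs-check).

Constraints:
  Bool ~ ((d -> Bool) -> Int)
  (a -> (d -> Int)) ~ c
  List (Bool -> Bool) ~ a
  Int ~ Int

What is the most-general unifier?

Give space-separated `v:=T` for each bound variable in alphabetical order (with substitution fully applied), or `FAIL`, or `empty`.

Answer: FAIL

Derivation:
step 1: unify Bool ~ ((d -> Bool) -> Int)  [subst: {-} | 3 pending]
  clash: Bool vs ((d -> Bool) -> Int)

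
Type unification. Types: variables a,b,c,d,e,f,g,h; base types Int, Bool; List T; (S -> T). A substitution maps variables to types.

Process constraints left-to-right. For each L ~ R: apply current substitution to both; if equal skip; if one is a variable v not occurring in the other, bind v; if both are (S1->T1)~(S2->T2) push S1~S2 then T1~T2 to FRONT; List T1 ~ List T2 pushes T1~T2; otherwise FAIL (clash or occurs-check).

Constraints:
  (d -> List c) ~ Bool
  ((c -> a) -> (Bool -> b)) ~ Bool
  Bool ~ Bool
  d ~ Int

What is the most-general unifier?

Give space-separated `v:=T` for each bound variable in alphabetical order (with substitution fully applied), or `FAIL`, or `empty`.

Answer: FAIL

Derivation:
step 1: unify (d -> List c) ~ Bool  [subst: {-} | 3 pending]
  clash: (d -> List c) vs Bool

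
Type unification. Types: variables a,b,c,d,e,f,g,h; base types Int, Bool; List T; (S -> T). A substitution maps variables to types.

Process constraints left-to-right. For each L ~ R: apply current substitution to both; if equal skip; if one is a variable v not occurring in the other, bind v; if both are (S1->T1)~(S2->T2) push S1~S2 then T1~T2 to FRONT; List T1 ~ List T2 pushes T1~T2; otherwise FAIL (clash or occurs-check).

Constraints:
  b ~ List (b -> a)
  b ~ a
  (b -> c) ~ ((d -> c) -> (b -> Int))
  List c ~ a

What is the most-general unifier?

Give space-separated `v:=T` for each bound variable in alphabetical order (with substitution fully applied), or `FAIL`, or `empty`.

Answer: FAIL

Derivation:
step 1: unify b ~ List (b -> a)  [subst: {-} | 3 pending]
  occurs-check fail: b in List (b -> a)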